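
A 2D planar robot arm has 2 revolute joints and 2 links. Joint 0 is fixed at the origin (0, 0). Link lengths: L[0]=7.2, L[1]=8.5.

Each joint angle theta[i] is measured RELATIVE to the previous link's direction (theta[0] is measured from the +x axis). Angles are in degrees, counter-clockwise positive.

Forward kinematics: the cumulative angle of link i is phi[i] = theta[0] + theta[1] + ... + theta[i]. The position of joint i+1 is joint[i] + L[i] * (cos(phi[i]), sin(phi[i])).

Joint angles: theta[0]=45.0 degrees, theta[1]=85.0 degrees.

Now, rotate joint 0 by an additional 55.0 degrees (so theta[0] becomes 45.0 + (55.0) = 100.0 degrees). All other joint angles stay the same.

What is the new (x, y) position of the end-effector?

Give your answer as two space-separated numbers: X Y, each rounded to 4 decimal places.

joint[0] = (0.0000, 0.0000)  (base)
link 0: phi[0] = 100 = 100 deg
  cos(100 deg) = -0.1736, sin(100 deg) = 0.9848
  joint[1] = (0.0000, 0.0000) + 7.2 * (-0.1736, 0.9848) = (0.0000 + -1.2503, 0.0000 + 7.0906) = (-1.2503, 7.0906)
link 1: phi[1] = 100 + 85 = 185 deg
  cos(185 deg) = -0.9962, sin(185 deg) = -0.0872
  joint[2] = (-1.2503, 7.0906) + 8.5 * (-0.9962, -0.0872) = (-1.2503 + -8.4677, 7.0906 + -0.7408) = (-9.7179, 6.3498)
End effector: (-9.7179, 6.3498)

Answer: -9.7179 6.3498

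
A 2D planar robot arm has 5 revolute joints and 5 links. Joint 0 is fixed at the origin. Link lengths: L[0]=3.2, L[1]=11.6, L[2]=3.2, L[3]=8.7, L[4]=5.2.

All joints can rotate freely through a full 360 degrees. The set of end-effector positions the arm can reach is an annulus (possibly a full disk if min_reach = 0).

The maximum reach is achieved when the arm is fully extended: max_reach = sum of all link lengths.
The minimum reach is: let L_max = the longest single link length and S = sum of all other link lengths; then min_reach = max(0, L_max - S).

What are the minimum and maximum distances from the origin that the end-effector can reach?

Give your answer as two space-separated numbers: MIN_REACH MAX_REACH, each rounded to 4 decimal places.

Link lengths: [3.2, 11.6, 3.2, 8.7, 5.2]
max_reach = 3.2 + 11.6 + 3.2 + 8.7 + 5.2 = 31.9
L_max = max([3.2, 11.6, 3.2, 8.7, 5.2]) = 11.6
S (sum of others) = 31.9 - 11.6 = 20.3
min_reach = max(0, 11.6 - 20.3) = max(0, -8.7) = 0

Answer: 0.0000 31.9000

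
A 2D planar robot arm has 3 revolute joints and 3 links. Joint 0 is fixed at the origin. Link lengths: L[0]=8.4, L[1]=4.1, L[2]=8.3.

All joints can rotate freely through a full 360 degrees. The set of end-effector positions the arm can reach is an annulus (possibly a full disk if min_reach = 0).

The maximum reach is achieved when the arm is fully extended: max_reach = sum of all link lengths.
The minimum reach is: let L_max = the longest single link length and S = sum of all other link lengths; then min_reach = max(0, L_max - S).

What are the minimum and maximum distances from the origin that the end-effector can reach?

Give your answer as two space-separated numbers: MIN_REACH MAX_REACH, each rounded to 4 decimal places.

Answer: 0.0000 20.8000

Derivation:
Link lengths: [8.4, 4.1, 8.3]
max_reach = 8.4 + 4.1 + 8.3 = 20.8
L_max = max([8.4, 4.1, 8.3]) = 8.4
S (sum of others) = 20.8 - 8.4 = 12.4
min_reach = max(0, 8.4 - 12.4) = max(0, -4) = 0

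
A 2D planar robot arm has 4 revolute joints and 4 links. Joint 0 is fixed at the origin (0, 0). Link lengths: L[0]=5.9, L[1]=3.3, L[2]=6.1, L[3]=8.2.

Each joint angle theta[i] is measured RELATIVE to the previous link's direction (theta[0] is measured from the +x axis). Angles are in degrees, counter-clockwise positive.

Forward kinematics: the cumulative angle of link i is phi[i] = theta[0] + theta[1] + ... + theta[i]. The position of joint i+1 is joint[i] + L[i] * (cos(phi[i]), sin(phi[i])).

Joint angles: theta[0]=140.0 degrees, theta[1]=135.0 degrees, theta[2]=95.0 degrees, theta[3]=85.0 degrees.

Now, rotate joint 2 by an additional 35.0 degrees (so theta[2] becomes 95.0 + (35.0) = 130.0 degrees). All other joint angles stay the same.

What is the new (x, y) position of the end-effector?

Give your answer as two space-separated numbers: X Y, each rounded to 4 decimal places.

Answer: -5.1896 11.0999

Derivation:
joint[0] = (0.0000, 0.0000)  (base)
link 0: phi[0] = 140 = 140 deg
  cos(140 deg) = -0.7660, sin(140 deg) = 0.6428
  joint[1] = (0.0000, 0.0000) + 5.9 * (-0.7660, 0.6428) = (0.0000 + -4.5197, 0.0000 + 3.7924) = (-4.5197, 3.7924)
link 1: phi[1] = 140 + 135 = 275 deg
  cos(275 deg) = 0.0872, sin(275 deg) = -0.9962
  joint[2] = (-4.5197, 3.7924) + 3.3 * (0.0872, -0.9962) = (-4.5197 + 0.2876, 3.7924 + -3.2874) = (-4.2320, 0.5050)
link 2: phi[2] = 140 + 135 + 130 = 405 deg
  cos(405 deg) = 0.7071, sin(405 deg) = 0.7071
  joint[3] = (-4.2320, 0.5050) + 6.1 * (0.7071, 0.7071) = (-4.2320 + 4.3134, 0.5050 + 4.3134) = (0.0813, 4.8184)
link 3: phi[3] = 140 + 135 + 130 + 85 = 490 deg
  cos(490 deg) = -0.6428, sin(490 deg) = 0.7660
  joint[4] = (0.0813, 4.8184) + 8.2 * (-0.6428, 0.7660) = (0.0813 + -5.2709, 4.8184 + 6.2816) = (-5.1896, 11.0999)
End effector: (-5.1896, 11.0999)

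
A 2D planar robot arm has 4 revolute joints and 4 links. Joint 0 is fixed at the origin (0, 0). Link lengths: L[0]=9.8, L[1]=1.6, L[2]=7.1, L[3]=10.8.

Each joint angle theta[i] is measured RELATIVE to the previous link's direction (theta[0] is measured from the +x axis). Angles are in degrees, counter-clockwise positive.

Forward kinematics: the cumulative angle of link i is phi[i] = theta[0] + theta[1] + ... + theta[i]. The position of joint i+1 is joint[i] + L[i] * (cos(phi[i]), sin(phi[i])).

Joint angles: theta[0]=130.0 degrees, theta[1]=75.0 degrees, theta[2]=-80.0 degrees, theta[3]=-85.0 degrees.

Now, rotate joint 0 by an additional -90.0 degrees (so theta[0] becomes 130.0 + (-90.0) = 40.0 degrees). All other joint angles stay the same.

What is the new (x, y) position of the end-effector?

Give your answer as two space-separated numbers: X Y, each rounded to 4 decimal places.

joint[0] = (0.0000, 0.0000)  (base)
link 0: phi[0] = 40 = 40 deg
  cos(40 deg) = 0.7660, sin(40 deg) = 0.6428
  joint[1] = (0.0000, 0.0000) + 9.8 * (0.7660, 0.6428) = (0.0000 + 7.5072, 0.0000 + 6.2993) = (7.5072, 6.2993)
link 1: phi[1] = 40 + 75 = 115 deg
  cos(115 deg) = -0.4226, sin(115 deg) = 0.9063
  joint[2] = (7.5072, 6.2993) + 1.6 * (-0.4226, 0.9063) = (7.5072 + -0.6762, 6.2993 + 1.4501) = (6.8310, 7.7494)
link 2: phi[2] = 40 + 75 + -80 = 35 deg
  cos(35 deg) = 0.8192, sin(35 deg) = 0.5736
  joint[3] = (6.8310, 7.7494) + 7.1 * (0.8192, 0.5736) = (6.8310 + 5.8160, 7.7494 + 4.0724) = (12.6470, 11.8218)
link 3: phi[3] = 40 + 75 + -80 + -85 = -50 deg
  cos(-50 deg) = 0.6428, sin(-50 deg) = -0.7660
  joint[4] = (12.6470, 11.8218) + 10.8 * (0.6428, -0.7660) = (12.6470 + 6.9421, 11.8218 + -8.2733) = (19.5891, 3.5485)
End effector: (19.5891, 3.5485)

Answer: 19.5891 3.5485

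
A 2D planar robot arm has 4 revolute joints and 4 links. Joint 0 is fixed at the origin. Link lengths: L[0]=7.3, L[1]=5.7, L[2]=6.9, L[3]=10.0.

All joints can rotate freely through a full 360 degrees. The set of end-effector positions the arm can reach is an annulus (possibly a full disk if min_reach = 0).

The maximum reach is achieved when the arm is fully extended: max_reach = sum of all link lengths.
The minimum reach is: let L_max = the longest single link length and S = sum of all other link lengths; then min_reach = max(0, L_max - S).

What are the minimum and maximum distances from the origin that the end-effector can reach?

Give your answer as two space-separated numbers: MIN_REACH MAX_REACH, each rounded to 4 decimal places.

Answer: 0.0000 29.9000

Derivation:
Link lengths: [7.3, 5.7, 6.9, 10.0]
max_reach = 7.3 + 5.7 + 6.9 + 10 = 29.9
L_max = max([7.3, 5.7, 6.9, 10.0]) = 10
S (sum of others) = 29.9 - 10 = 19.9
min_reach = max(0, 10 - 19.9) = max(0, -9.9) = 0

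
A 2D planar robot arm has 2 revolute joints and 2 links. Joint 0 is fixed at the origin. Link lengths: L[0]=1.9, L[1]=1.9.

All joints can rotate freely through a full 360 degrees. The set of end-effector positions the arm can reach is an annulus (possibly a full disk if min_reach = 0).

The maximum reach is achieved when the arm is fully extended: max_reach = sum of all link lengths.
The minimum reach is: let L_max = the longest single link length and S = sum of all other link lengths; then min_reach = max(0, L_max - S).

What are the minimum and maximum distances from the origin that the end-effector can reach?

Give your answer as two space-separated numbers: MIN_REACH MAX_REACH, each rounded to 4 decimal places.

Link lengths: [1.9, 1.9]
max_reach = 1.9 + 1.9 = 3.8
L_max = max([1.9, 1.9]) = 1.9
S (sum of others) = 3.8 - 1.9 = 1.9
min_reach = max(0, 1.9 - 1.9) = max(0, 0) = 0

Answer: 0.0000 3.8000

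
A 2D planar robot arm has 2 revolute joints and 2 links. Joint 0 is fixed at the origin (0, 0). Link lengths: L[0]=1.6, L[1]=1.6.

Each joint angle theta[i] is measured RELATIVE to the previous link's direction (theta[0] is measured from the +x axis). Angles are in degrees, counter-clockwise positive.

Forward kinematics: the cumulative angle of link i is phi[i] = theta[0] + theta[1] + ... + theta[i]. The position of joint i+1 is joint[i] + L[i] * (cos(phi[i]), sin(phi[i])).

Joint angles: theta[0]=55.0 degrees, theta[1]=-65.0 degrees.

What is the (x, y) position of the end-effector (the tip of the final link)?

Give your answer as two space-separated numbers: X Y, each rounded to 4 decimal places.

joint[0] = (0.0000, 0.0000)  (base)
link 0: phi[0] = 55 = 55 deg
  cos(55 deg) = 0.5736, sin(55 deg) = 0.8192
  joint[1] = (0.0000, 0.0000) + 1.6 * (0.5736, 0.8192) = (0.0000 + 0.9177, 0.0000 + 1.3106) = (0.9177, 1.3106)
link 1: phi[1] = 55 + -65 = -10 deg
  cos(-10 deg) = 0.9848, sin(-10 deg) = -0.1736
  joint[2] = (0.9177, 1.3106) + 1.6 * (0.9848, -0.1736) = (0.9177 + 1.5757, 1.3106 + -0.2778) = (2.4934, 1.0328)
End effector: (2.4934, 1.0328)

Answer: 2.4934 1.0328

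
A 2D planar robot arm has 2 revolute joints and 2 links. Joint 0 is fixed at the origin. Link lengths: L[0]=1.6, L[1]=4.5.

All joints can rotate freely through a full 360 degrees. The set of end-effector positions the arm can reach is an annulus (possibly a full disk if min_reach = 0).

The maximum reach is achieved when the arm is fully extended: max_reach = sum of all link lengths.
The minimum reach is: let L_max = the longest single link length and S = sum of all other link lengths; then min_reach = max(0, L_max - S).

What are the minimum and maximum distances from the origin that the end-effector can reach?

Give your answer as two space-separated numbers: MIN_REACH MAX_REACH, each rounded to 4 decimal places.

Link lengths: [1.6, 4.5]
max_reach = 1.6 + 4.5 = 6.1
L_max = max([1.6, 4.5]) = 4.5
S (sum of others) = 6.1 - 4.5 = 1.6
min_reach = max(0, 4.5 - 1.6) = max(0, 2.9) = 2.9

Answer: 2.9000 6.1000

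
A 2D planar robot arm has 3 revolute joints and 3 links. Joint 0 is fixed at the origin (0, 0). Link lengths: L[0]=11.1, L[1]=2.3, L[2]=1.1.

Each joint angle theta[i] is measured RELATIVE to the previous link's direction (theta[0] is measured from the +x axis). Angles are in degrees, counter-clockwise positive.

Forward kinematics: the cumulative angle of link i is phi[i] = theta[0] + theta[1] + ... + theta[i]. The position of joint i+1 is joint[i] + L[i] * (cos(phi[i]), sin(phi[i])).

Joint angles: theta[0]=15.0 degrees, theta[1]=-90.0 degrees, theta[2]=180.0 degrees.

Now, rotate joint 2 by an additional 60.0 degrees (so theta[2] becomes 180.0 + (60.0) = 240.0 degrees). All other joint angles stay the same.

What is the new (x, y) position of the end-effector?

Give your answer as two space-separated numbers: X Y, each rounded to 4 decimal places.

joint[0] = (0.0000, 0.0000)  (base)
link 0: phi[0] = 15 = 15 deg
  cos(15 deg) = 0.9659, sin(15 deg) = 0.2588
  joint[1] = (0.0000, 0.0000) + 11.1 * (0.9659, 0.2588) = (0.0000 + 10.7218, 0.0000 + 2.8729) = (10.7218, 2.8729)
link 1: phi[1] = 15 + -90 = -75 deg
  cos(-75 deg) = 0.2588, sin(-75 deg) = -0.9659
  joint[2] = (10.7218, 2.8729) + 2.3 * (0.2588, -0.9659) = (10.7218 + 0.5953, 2.8729 + -2.2216) = (11.3171, 0.6513)
link 2: phi[2] = 15 + -90 + 240 = 165 deg
  cos(165 deg) = -0.9659, sin(165 deg) = 0.2588
  joint[3] = (11.3171, 0.6513) + 1.1 * (-0.9659, 0.2588) = (11.3171 + -1.0625, 0.6513 + 0.2847) = (10.2545, 0.9360)
End effector: (10.2545, 0.9360)

Answer: 10.2545 0.9360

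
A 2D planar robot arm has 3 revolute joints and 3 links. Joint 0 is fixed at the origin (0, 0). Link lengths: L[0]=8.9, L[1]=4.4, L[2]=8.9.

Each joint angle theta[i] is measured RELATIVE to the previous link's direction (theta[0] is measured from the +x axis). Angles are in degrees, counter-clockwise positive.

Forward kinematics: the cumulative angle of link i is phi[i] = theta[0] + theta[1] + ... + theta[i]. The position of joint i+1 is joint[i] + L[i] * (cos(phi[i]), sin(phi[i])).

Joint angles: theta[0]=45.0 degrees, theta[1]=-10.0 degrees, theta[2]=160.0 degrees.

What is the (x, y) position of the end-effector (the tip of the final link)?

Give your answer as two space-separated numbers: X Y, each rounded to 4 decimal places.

joint[0] = (0.0000, 0.0000)  (base)
link 0: phi[0] = 45 = 45 deg
  cos(45 deg) = 0.7071, sin(45 deg) = 0.7071
  joint[1] = (0.0000, 0.0000) + 8.9 * (0.7071, 0.7071) = (0.0000 + 6.2933, 0.0000 + 6.2933) = (6.2933, 6.2933)
link 1: phi[1] = 45 + -10 = 35 deg
  cos(35 deg) = 0.8192, sin(35 deg) = 0.5736
  joint[2] = (6.2933, 6.2933) + 4.4 * (0.8192, 0.5736) = (6.2933 + 3.6043, 6.2933 + 2.5237) = (9.8975, 8.8170)
link 2: phi[2] = 45 + -10 + 160 = 195 deg
  cos(195 deg) = -0.9659, sin(195 deg) = -0.2588
  joint[3] = (9.8975, 8.8170) + 8.9 * (-0.9659, -0.2588) = (9.8975 + -8.5967, 8.8170 + -2.3035) = (1.3008, 6.5135)
End effector: (1.3008, 6.5135)

Answer: 1.3008 6.5135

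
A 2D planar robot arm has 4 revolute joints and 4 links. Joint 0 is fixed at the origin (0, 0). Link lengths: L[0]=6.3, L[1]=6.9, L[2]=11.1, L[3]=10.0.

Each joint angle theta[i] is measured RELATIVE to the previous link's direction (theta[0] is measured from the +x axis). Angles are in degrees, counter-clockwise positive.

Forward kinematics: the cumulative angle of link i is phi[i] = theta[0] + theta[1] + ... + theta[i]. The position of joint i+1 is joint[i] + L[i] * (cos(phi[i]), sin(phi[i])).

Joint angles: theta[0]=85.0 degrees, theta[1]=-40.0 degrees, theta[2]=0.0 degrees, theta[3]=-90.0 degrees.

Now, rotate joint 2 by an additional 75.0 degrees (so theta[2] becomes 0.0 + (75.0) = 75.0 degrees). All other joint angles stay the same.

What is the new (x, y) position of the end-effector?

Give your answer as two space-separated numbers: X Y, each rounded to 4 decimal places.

joint[0] = (0.0000, 0.0000)  (base)
link 0: phi[0] = 85 = 85 deg
  cos(85 deg) = 0.0872, sin(85 deg) = 0.9962
  joint[1] = (0.0000, 0.0000) + 6.3 * (0.0872, 0.9962) = (0.0000 + 0.5491, 0.0000 + 6.2760) = (0.5491, 6.2760)
link 1: phi[1] = 85 + -40 = 45 deg
  cos(45 deg) = 0.7071, sin(45 deg) = 0.7071
  joint[2] = (0.5491, 6.2760) + 6.9 * (0.7071, 0.7071) = (0.5491 + 4.8790, 6.2760 + 4.8790) = (5.4281, 11.1551)
link 2: phi[2] = 85 + -40 + 75 = 120 deg
  cos(120 deg) = -0.5000, sin(120 deg) = 0.8660
  joint[3] = (5.4281, 11.1551) + 11.1 * (-0.5000, 0.8660) = (5.4281 + -5.5500, 11.1551 + 9.6129) = (-0.1219, 20.7679)
link 3: phi[3] = 85 + -40 + 75 + -90 = 30 deg
  cos(30 deg) = 0.8660, sin(30 deg) = 0.5000
  joint[4] = (-0.1219, 20.7679) + 10 * (0.8660, 0.5000) = (-0.1219 + 8.6603, 20.7679 + 5.0000) = (8.5384, 25.7679)
End effector: (8.5384, 25.7679)

Answer: 8.5384 25.7679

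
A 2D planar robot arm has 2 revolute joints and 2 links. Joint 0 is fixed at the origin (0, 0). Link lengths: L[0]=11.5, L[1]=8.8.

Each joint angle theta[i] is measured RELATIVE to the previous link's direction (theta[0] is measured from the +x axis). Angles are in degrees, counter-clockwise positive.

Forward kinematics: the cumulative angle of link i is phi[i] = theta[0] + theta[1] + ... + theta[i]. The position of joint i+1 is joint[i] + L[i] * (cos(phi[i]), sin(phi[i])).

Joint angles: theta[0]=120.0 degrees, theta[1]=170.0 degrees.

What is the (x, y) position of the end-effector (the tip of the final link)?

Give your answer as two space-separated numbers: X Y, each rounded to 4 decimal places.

joint[0] = (0.0000, 0.0000)  (base)
link 0: phi[0] = 120 = 120 deg
  cos(120 deg) = -0.5000, sin(120 deg) = 0.8660
  joint[1] = (0.0000, 0.0000) + 11.5 * (-0.5000, 0.8660) = (0.0000 + -5.7500, 0.0000 + 9.9593) = (-5.7500, 9.9593)
link 1: phi[1] = 120 + 170 = 290 deg
  cos(290 deg) = 0.3420, sin(290 deg) = -0.9397
  joint[2] = (-5.7500, 9.9593) + 8.8 * (0.3420, -0.9397) = (-5.7500 + 3.0098, 9.9593 + -8.2693) = (-2.7402, 1.6900)
End effector: (-2.7402, 1.6900)

Answer: -2.7402 1.6900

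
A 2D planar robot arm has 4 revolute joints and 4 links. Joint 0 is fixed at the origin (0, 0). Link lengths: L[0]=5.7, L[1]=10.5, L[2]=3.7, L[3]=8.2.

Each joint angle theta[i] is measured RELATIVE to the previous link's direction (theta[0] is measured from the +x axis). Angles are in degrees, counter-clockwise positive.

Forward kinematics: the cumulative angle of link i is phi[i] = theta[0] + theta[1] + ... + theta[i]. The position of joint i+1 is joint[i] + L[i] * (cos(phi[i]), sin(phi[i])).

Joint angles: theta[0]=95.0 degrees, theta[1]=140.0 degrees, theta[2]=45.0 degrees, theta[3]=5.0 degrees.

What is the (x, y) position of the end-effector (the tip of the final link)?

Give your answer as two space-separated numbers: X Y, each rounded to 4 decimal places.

joint[0] = (0.0000, 0.0000)  (base)
link 0: phi[0] = 95 = 95 deg
  cos(95 deg) = -0.0872, sin(95 deg) = 0.9962
  joint[1] = (0.0000, 0.0000) + 5.7 * (-0.0872, 0.9962) = (0.0000 + -0.4968, 0.0000 + 5.6783) = (-0.4968, 5.6783)
link 1: phi[1] = 95 + 140 = 235 deg
  cos(235 deg) = -0.5736, sin(235 deg) = -0.8192
  joint[2] = (-0.4968, 5.6783) + 10.5 * (-0.5736, -0.8192) = (-0.4968 + -6.0226, 5.6783 + -8.6011) = (-6.5193, -2.9228)
link 2: phi[2] = 95 + 140 + 45 = 280 deg
  cos(280 deg) = 0.1736, sin(280 deg) = -0.9848
  joint[3] = (-6.5193, -2.9228) + 3.7 * (0.1736, -0.9848) = (-6.5193 + 0.6425, -2.9228 + -3.6438) = (-5.8768, -6.5666)
link 3: phi[3] = 95 + 140 + 45 + 5 = 285 deg
  cos(285 deg) = 0.2588, sin(285 deg) = -0.9659
  joint[4] = (-5.8768, -6.5666) + 8.2 * (0.2588, -0.9659) = (-5.8768 + 2.1223, -6.5666 + -7.9206) = (-3.7545, -14.4872)
End effector: (-3.7545, -14.4872)

Answer: -3.7545 -14.4872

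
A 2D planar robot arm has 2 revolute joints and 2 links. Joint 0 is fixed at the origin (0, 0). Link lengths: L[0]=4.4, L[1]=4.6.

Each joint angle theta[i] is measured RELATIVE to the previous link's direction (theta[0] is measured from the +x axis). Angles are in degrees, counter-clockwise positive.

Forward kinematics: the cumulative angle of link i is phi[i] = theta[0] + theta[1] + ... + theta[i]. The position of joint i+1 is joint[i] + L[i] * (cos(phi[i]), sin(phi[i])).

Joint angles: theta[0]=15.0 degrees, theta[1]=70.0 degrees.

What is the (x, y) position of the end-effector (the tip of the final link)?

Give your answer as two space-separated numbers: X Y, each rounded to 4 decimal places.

Answer: 4.6510 5.7213

Derivation:
joint[0] = (0.0000, 0.0000)  (base)
link 0: phi[0] = 15 = 15 deg
  cos(15 deg) = 0.9659, sin(15 deg) = 0.2588
  joint[1] = (0.0000, 0.0000) + 4.4 * (0.9659, 0.2588) = (0.0000 + 4.2501, 0.0000 + 1.1388) = (4.2501, 1.1388)
link 1: phi[1] = 15 + 70 = 85 deg
  cos(85 deg) = 0.0872, sin(85 deg) = 0.9962
  joint[2] = (4.2501, 1.1388) + 4.6 * (0.0872, 0.9962) = (4.2501 + 0.4009, 1.1388 + 4.5825) = (4.6510, 5.7213)
End effector: (4.6510, 5.7213)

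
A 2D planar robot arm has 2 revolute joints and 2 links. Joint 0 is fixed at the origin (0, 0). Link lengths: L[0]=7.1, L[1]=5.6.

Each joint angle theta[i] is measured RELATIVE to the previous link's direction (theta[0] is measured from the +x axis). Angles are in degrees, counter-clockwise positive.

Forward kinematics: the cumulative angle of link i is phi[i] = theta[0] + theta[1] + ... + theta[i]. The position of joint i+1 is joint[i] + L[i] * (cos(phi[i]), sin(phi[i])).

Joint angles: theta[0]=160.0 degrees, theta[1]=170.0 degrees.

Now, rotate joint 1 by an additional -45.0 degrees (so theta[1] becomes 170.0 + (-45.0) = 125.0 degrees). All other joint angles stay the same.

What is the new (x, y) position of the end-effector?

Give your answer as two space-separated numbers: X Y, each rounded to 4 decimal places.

joint[0] = (0.0000, 0.0000)  (base)
link 0: phi[0] = 160 = 160 deg
  cos(160 deg) = -0.9397, sin(160 deg) = 0.3420
  joint[1] = (0.0000, 0.0000) + 7.1 * (-0.9397, 0.3420) = (0.0000 + -6.6718, 0.0000 + 2.4283) = (-6.6718, 2.4283)
link 1: phi[1] = 160 + 125 = 285 deg
  cos(285 deg) = 0.2588, sin(285 deg) = -0.9659
  joint[2] = (-6.6718, 2.4283) + 5.6 * (0.2588, -0.9659) = (-6.6718 + 1.4494, 2.4283 + -5.4092) = (-5.2224, -2.9808)
End effector: (-5.2224, -2.9808)

Answer: -5.2224 -2.9808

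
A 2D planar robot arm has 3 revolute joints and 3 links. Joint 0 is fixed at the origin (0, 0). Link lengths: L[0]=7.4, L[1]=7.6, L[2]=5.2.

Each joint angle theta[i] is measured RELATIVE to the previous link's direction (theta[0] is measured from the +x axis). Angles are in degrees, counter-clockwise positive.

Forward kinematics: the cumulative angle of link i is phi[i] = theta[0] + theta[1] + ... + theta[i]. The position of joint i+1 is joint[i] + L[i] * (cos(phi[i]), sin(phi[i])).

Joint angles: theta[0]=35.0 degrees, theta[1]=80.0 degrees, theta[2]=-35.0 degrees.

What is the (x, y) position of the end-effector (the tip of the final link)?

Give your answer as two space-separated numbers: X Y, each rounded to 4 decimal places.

joint[0] = (0.0000, 0.0000)  (base)
link 0: phi[0] = 35 = 35 deg
  cos(35 deg) = 0.8192, sin(35 deg) = 0.5736
  joint[1] = (0.0000, 0.0000) + 7.4 * (0.8192, 0.5736) = (0.0000 + 6.0617, 0.0000 + 4.2445) = (6.0617, 4.2445)
link 1: phi[1] = 35 + 80 = 115 deg
  cos(115 deg) = -0.4226, sin(115 deg) = 0.9063
  joint[2] = (6.0617, 4.2445) + 7.6 * (-0.4226, 0.9063) = (6.0617 + -3.2119, 4.2445 + 6.8879) = (2.8498, 11.1324)
link 2: phi[2] = 35 + 80 + -35 = 80 deg
  cos(80 deg) = 0.1736, sin(80 deg) = 0.9848
  joint[3] = (2.8498, 11.1324) + 5.2 * (0.1736, 0.9848) = (2.8498 + 0.9030, 11.1324 + 5.1210) = (3.7528, 16.2534)
End effector: (3.7528, 16.2534)

Answer: 3.7528 16.2534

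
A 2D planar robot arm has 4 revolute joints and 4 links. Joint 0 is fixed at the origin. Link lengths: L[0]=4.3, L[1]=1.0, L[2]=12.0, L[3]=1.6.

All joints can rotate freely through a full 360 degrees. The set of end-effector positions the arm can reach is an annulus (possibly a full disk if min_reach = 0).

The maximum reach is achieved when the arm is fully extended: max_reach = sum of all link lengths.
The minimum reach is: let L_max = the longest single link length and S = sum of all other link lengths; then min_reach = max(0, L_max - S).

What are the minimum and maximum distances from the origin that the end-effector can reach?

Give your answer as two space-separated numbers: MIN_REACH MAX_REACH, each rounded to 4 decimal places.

Answer: 5.1000 18.9000

Derivation:
Link lengths: [4.3, 1.0, 12.0, 1.6]
max_reach = 4.3 + 1 + 12 + 1.6 = 18.9
L_max = max([4.3, 1.0, 12.0, 1.6]) = 12
S (sum of others) = 18.9 - 12 = 6.9
min_reach = max(0, 12 - 6.9) = max(0, 5.1) = 5.1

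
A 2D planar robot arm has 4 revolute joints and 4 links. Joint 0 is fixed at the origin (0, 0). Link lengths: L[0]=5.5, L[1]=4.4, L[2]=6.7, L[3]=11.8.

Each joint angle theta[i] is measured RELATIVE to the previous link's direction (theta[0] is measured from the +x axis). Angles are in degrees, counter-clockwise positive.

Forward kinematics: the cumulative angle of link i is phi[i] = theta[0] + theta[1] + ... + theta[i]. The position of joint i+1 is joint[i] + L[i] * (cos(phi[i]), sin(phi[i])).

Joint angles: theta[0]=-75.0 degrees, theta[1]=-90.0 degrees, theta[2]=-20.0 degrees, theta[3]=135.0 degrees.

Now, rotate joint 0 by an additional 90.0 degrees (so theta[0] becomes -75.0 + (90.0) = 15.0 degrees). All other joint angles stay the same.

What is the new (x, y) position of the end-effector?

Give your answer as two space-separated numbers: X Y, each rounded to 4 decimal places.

Answer: 14.9068 -1.9162

Derivation:
joint[0] = (0.0000, 0.0000)  (base)
link 0: phi[0] = 15 = 15 deg
  cos(15 deg) = 0.9659, sin(15 deg) = 0.2588
  joint[1] = (0.0000, 0.0000) + 5.5 * (0.9659, 0.2588) = (0.0000 + 5.3126, 0.0000 + 1.4235) = (5.3126, 1.4235)
link 1: phi[1] = 15 + -90 = -75 deg
  cos(-75 deg) = 0.2588, sin(-75 deg) = -0.9659
  joint[2] = (5.3126, 1.4235) + 4.4 * (0.2588, -0.9659) = (5.3126 + 1.1388, 1.4235 + -4.2501) = (6.4514, -2.8266)
link 2: phi[2] = 15 + -90 + -20 = -95 deg
  cos(-95 deg) = -0.0872, sin(-95 deg) = -0.9962
  joint[3] = (6.4514, -2.8266) + 6.7 * (-0.0872, -0.9962) = (6.4514 + -0.5839, -2.8266 + -6.6745) = (5.8675, -9.5011)
link 3: phi[3] = 15 + -90 + -20 + 135 = 40 deg
  cos(40 deg) = 0.7660, sin(40 deg) = 0.6428
  joint[4] = (5.8675, -9.5011) + 11.8 * (0.7660, 0.6428) = (5.8675 + 9.0393, -9.5011 + 7.5849) = (14.9068, -1.9162)
End effector: (14.9068, -1.9162)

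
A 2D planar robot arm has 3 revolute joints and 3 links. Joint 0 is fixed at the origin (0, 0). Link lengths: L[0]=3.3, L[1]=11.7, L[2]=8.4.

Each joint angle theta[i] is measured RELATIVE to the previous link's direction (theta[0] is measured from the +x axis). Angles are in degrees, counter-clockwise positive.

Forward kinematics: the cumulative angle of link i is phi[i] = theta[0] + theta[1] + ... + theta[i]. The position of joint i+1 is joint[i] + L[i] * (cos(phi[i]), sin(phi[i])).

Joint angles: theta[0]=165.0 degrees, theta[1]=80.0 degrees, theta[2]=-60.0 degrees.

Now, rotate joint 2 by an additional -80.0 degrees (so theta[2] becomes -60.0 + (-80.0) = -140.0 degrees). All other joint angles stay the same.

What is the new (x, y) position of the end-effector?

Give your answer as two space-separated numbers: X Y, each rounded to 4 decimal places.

Answer: -10.3063 -1.6359

Derivation:
joint[0] = (0.0000, 0.0000)  (base)
link 0: phi[0] = 165 = 165 deg
  cos(165 deg) = -0.9659, sin(165 deg) = 0.2588
  joint[1] = (0.0000, 0.0000) + 3.3 * (-0.9659, 0.2588) = (0.0000 + -3.1876, 0.0000 + 0.8541) = (-3.1876, 0.8541)
link 1: phi[1] = 165 + 80 = 245 deg
  cos(245 deg) = -0.4226, sin(245 deg) = -0.9063
  joint[2] = (-3.1876, 0.8541) + 11.7 * (-0.4226, -0.9063) = (-3.1876 + -4.9446, 0.8541 + -10.6038) = (-8.1322, -9.7497)
link 2: phi[2] = 165 + 80 + -140 = 105 deg
  cos(105 deg) = -0.2588, sin(105 deg) = 0.9659
  joint[3] = (-8.1322, -9.7497) + 8.4 * (-0.2588, 0.9659) = (-8.1322 + -2.1741, -9.7497 + 8.1138) = (-10.3063, -1.6359)
End effector: (-10.3063, -1.6359)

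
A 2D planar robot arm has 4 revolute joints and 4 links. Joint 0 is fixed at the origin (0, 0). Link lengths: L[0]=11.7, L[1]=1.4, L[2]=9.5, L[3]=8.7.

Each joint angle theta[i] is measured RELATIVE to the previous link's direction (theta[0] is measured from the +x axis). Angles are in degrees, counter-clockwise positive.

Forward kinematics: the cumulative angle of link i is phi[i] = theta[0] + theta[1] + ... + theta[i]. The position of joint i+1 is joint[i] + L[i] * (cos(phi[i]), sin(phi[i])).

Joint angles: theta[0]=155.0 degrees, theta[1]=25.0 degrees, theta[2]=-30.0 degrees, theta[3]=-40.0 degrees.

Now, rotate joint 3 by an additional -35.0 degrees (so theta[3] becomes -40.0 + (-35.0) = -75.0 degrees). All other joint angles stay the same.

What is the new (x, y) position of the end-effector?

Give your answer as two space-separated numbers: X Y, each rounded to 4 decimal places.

joint[0] = (0.0000, 0.0000)  (base)
link 0: phi[0] = 155 = 155 deg
  cos(155 deg) = -0.9063, sin(155 deg) = 0.4226
  joint[1] = (0.0000, 0.0000) + 11.7 * (-0.9063, 0.4226) = (0.0000 + -10.6038, 0.0000 + 4.9446) = (-10.6038, 4.9446)
link 1: phi[1] = 155 + 25 = 180 deg
  cos(180 deg) = -1.0000, sin(180 deg) = 0.0000
  joint[2] = (-10.6038, 4.9446) + 1.4 * (-1.0000, 0.0000) = (-10.6038 + -1.4000, 4.9446 + 0.0000) = (-12.0038, 4.9446)
link 2: phi[2] = 155 + 25 + -30 = 150 deg
  cos(150 deg) = -0.8660, sin(150 deg) = 0.5000
  joint[3] = (-12.0038, 4.9446) + 9.5 * (-0.8660, 0.5000) = (-12.0038 + -8.2272, 4.9446 + 4.7500) = (-20.2310, 9.6946)
link 3: phi[3] = 155 + 25 + -30 + -75 = 75 deg
  cos(75 deg) = 0.2588, sin(75 deg) = 0.9659
  joint[4] = (-20.2310, 9.6946) + 8.7 * (0.2588, 0.9659) = (-20.2310 + 2.2517, 9.6946 + 8.4036) = (-17.9793, 18.0982)
End effector: (-17.9793, 18.0982)

Answer: -17.9793 18.0982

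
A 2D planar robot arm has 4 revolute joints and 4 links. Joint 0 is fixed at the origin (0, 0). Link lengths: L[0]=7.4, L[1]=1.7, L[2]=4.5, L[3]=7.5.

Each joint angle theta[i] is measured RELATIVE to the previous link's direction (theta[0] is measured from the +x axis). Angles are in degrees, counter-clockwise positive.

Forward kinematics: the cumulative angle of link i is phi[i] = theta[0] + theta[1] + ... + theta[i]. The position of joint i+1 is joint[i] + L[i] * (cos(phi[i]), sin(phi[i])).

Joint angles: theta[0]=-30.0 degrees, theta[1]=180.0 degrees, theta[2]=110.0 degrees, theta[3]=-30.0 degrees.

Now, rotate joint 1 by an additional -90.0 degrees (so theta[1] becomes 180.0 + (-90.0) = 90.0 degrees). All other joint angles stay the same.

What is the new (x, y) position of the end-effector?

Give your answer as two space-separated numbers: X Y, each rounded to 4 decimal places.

joint[0] = (0.0000, 0.0000)  (base)
link 0: phi[0] = -30 = -30 deg
  cos(-30 deg) = 0.8660, sin(-30 deg) = -0.5000
  joint[1] = (0.0000, 0.0000) + 7.4 * (0.8660, -0.5000) = (0.0000 + 6.4086, 0.0000 + -3.7000) = (6.4086, -3.7000)
link 1: phi[1] = -30 + 90 = 60 deg
  cos(60 deg) = 0.5000, sin(60 deg) = 0.8660
  joint[2] = (6.4086, -3.7000) + 1.7 * (0.5000, 0.8660) = (6.4086 + 0.8500, -3.7000 + 1.4722) = (7.2586, -2.2278)
link 2: phi[2] = -30 + 90 + 110 = 170 deg
  cos(170 deg) = -0.9848, sin(170 deg) = 0.1736
  joint[3] = (7.2586, -2.2278) + 4.5 * (-0.9848, 0.1736) = (7.2586 + -4.4316, -2.2278 + 0.7814) = (2.8270, -1.4463)
link 3: phi[3] = -30 + 90 + 110 + -30 = 140 deg
  cos(140 deg) = -0.7660, sin(140 deg) = 0.6428
  joint[4] = (2.8270, -1.4463) + 7.5 * (-0.7660, 0.6428) = (2.8270 + -5.7453, -1.4463 + 4.8209) = (-2.9184, 3.3746)
End effector: (-2.9184, 3.3746)

Answer: -2.9184 3.3746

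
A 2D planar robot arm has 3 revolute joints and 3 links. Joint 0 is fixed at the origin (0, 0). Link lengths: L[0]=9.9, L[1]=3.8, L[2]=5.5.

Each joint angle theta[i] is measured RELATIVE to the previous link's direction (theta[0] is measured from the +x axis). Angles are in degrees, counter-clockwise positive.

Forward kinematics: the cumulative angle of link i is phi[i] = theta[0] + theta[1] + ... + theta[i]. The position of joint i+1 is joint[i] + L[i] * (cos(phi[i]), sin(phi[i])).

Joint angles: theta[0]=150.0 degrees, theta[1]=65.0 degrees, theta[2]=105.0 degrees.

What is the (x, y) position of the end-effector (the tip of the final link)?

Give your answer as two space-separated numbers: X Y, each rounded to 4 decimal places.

joint[0] = (0.0000, 0.0000)  (base)
link 0: phi[0] = 150 = 150 deg
  cos(150 deg) = -0.8660, sin(150 deg) = 0.5000
  joint[1] = (0.0000, 0.0000) + 9.9 * (-0.8660, 0.5000) = (0.0000 + -8.5737, 0.0000 + 4.9500) = (-8.5737, 4.9500)
link 1: phi[1] = 150 + 65 = 215 deg
  cos(215 deg) = -0.8192, sin(215 deg) = -0.5736
  joint[2] = (-8.5737, 4.9500) + 3.8 * (-0.8192, -0.5736) = (-8.5737 + -3.1128, 4.9500 + -2.1796) = (-11.6864, 2.7704)
link 2: phi[2] = 150 + 65 + 105 = 320 deg
  cos(320 deg) = 0.7660, sin(320 deg) = -0.6428
  joint[3] = (-11.6864, 2.7704) + 5.5 * (0.7660, -0.6428) = (-11.6864 + 4.2132, 2.7704 + -3.5353) = (-7.4732, -0.7649)
End effector: (-7.4732, -0.7649)

Answer: -7.4732 -0.7649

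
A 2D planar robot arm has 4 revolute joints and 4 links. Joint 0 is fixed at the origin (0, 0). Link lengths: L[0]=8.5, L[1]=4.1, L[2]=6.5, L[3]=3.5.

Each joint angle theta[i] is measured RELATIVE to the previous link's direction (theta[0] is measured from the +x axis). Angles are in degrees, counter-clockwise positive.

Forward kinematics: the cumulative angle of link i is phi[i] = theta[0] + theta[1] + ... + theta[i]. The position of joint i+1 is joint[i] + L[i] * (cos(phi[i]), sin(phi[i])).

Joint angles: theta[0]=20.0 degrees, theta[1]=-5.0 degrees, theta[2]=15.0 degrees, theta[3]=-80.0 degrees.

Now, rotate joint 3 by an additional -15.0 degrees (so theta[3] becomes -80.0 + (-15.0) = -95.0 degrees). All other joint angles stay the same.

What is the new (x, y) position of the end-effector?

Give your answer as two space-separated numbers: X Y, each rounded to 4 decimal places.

joint[0] = (0.0000, 0.0000)  (base)
link 0: phi[0] = 20 = 20 deg
  cos(20 deg) = 0.9397, sin(20 deg) = 0.3420
  joint[1] = (0.0000, 0.0000) + 8.5 * (0.9397, 0.3420) = (0.0000 + 7.9874, 0.0000 + 2.9072) = (7.9874, 2.9072)
link 1: phi[1] = 20 + -5 = 15 deg
  cos(15 deg) = 0.9659, sin(15 deg) = 0.2588
  joint[2] = (7.9874, 2.9072) + 4.1 * (0.9659, 0.2588) = (7.9874 + 3.9603, 2.9072 + 1.0612) = (11.9477, 3.9683)
link 2: phi[2] = 20 + -5 + 15 = 30 deg
  cos(30 deg) = 0.8660, sin(30 deg) = 0.5000
  joint[3] = (11.9477, 3.9683) + 6.5 * (0.8660, 0.5000) = (11.9477 + 5.6292, 3.9683 + 3.2500) = (17.5768, 7.2183)
link 3: phi[3] = 20 + -5 + 15 + -95 = -65 deg
  cos(-65 deg) = 0.4226, sin(-65 deg) = -0.9063
  joint[4] = (17.5768, 7.2183) + 3.5 * (0.4226, -0.9063) = (17.5768 + 1.4792, 7.2183 + -3.1721) = (19.0560, 4.0463)
End effector: (19.0560, 4.0463)

Answer: 19.0560 4.0463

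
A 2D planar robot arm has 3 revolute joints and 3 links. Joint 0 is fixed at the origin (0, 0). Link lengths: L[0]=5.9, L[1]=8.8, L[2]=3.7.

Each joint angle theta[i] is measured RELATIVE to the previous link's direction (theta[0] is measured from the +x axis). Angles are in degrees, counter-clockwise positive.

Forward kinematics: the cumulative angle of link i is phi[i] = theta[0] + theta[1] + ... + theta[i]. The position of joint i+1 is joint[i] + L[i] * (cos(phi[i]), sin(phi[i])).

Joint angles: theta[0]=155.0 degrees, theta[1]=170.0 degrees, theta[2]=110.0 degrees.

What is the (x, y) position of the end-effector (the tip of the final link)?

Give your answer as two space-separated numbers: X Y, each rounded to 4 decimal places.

Answer: 2.8190 1.0199

Derivation:
joint[0] = (0.0000, 0.0000)  (base)
link 0: phi[0] = 155 = 155 deg
  cos(155 deg) = -0.9063, sin(155 deg) = 0.4226
  joint[1] = (0.0000, 0.0000) + 5.9 * (-0.9063, 0.4226) = (0.0000 + -5.3472, 0.0000 + 2.4934) = (-5.3472, 2.4934)
link 1: phi[1] = 155 + 170 = 325 deg
  cos(325 deg) = 0.8192, sin(325 deg) = -0.5736
  joint[2] = (-5.3472, 2.4934) + 8.8 * (0.8192, -0.5736) = (-5.3472 + 7.2085, 2.4934 + -5.0475) = (1.8613, -2.5540)
link 2: phi[2] = 155 + 170 + 110 = 435 deg
  cos(435 deg) = 0.2588, sin(435 deg) = 0.9659
  joint[3] = (1.8613, -2.5540) + 3.7 * (0.2588, 0.9659) = (1.8613 + 0.9576, -2.5540 + 3.5739) = (2.8190, 1.0199)
End effector: (2.8190, 1.0199)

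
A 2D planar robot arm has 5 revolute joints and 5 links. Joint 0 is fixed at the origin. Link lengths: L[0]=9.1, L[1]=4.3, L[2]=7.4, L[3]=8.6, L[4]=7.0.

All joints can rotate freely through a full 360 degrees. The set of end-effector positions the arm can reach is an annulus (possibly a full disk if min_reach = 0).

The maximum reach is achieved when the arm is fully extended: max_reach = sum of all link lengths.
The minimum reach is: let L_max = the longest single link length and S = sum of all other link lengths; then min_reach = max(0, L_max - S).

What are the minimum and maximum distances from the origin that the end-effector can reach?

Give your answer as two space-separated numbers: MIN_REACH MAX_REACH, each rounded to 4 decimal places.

Answer: 0.0000 36.4000

Derivation:
Link lengths: [9.1, 4.3, 7.4, 8.6, 7.0]
max_reach = 9.1 + 4.3 + 7.4 + 8.6 + 7 = 36.4
L_max = max([9.1, 4.3, 7.4, 8.6, 7.0]) = 9.1
S (sum of others) = 36.4 - 9.1 = 27.3
min_reach = max(0, 9.1 - 27.3) = max(0, -18.2) = 0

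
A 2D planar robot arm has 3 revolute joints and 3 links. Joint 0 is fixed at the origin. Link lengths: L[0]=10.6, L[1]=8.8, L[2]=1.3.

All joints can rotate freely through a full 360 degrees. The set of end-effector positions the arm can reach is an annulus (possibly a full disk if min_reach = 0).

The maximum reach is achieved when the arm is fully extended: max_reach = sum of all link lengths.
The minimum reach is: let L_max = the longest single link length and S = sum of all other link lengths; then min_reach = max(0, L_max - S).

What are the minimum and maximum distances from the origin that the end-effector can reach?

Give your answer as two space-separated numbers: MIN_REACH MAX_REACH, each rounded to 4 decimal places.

Link lengths: [10.6, 8.8, 1.3]
max_reach = 10.6 + 8.8 + 1.3 = 20.7
L_max = max([10.6, 8.8, 1.3]) = 10.6
S (sum of others) = 20.7 - 10.6 = 10.1
min_reach = max(0, 10.6 - 10.1) = max(0, 0.5) = 0.5

Answer: 0.5000 20.7000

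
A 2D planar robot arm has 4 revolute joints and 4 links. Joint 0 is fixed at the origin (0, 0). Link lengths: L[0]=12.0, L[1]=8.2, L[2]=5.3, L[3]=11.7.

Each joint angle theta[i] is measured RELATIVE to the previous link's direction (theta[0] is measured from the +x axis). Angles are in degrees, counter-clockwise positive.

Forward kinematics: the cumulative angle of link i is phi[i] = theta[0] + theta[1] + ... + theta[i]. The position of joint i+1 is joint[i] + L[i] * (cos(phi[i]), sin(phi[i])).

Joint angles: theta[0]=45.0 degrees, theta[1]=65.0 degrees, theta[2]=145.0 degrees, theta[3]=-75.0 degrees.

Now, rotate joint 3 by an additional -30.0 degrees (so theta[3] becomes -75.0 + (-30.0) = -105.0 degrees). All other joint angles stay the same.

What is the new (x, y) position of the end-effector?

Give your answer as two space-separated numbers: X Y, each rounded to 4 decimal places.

Answer: -5.8235 16.9214

Derivation:
joint[0] = (0.0000, 0.0000)  (base)
link 0: phi[0] = 45 = 45 deg
  cos(45 deg) = 0.7071, sin(45 deg) = 0.7071
  joint[1] = (0.0000, 0.0000) + 12 * (0.7071, 0.7071) = (0.0000 + 8.4853, 0.0000 + 8.4853) = (8.4853, 8.4853)
link 1: phi[1] = 45 + 65 = 110 deg
  cos(110 deg) = -0.3420, sin(110 deg) = 0.9397
  joint[2] = (8.4853, 8.4853) + 8.2 * (-0.3420, 0.9397) = (8.4853 + -2.8046, 8.4853 + 7.7055) = (5.6807, 16.1908)
link 2: phi[2] = 45 + 65 + 145 = 255 deg
  cos(255 deg) = -0.2588, sin(255 deg) = -0.9659
  joint[3] = (5.6807, 16.1908) + 5.3 * (-0.2588, -0.9659) = (5.6807 + -1.3717, 16.1908 + -5.1194) = (4.3090, 11.0714)
link 3: phi[3] = 45 + 65 + 145 + -105 = 150 deg
  cos(150 deg) = -0.8660, sin(150 deg) = 0.5000
  joint[4] = (4.3090, 11.0714) + 11.7 * (-0.8660, 0.5000) = (4.3090 + -10.1325, 11.0714 + 5.8500) = (-5.8235, 16.9214)
End effector: (-5.8235, 16.9214)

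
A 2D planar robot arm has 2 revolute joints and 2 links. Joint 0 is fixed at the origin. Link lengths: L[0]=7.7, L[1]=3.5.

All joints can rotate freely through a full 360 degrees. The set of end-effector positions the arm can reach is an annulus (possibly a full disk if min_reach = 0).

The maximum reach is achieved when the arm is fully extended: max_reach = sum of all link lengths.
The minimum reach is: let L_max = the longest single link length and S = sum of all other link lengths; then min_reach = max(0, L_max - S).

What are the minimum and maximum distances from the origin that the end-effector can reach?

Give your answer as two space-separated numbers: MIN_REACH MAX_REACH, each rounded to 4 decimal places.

Link lengths: [7.7, 3.5]
max_reach = 7.7 + 3.5 = 11.2
L_max = max([7.7, 3.5]) = 7.7
S (sum of others) = 11.2 - 7.7 = 3.5
min_reach = max(0, 7.7 - 3.5) = max(0, 4.2) = 4.2

Answer: 4.2000 11.2000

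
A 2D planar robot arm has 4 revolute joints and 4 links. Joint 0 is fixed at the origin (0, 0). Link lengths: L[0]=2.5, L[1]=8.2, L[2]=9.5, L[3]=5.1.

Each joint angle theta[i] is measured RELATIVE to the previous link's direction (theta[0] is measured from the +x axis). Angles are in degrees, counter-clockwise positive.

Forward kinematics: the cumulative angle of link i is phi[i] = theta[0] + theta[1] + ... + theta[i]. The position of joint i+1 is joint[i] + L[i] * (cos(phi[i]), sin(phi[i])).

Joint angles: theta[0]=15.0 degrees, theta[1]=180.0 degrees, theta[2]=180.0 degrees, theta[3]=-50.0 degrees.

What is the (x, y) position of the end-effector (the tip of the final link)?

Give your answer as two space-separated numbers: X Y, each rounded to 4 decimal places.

joint[0] = (0.0000, 0.0000)  (base)
link 0: phi[0] = 15 = 15 deg
  cos(15 deg) = 0.9659, sin(15 deg) = 0.2588
  joint[1] = (0.0000, 0.0000) + 2.5 * (0.9659, 0.2588) = (0.0000 + 2.4148, 0.0000 + 0.6470) = (2.4148, 0.6470)
link 1: phi[1] = 15 + 180 = 195 deg
  cos(195 deg) = -0.9659, sin(195 deg) = -0.2588
  joint[2] = (2.4148, 0.6470) + 8.2 * (-0.9659, -0.2588) = (2.4148 + -7.9206, 0.6470 + -2.1223) = (-5.5058, -1.4753)
link 2: phi[2] = 15 + 180 + 180 = 375 deg
  cos(375 deg) = 0.9659, sin(375 deg) = 0.2588
  joint[3] = (-5.5058, -1.4753) + 9.5 * (0.9659, 0.2588) = (-5.5058 + 9.1763, -1.4753 + 2.4588) = (3.6705, 0.9835)
link 3: phi[3] = 15 + 180 + 180 + -50 = 325 deg
  cos(325 deg) = 0.8192, sin(325 deg) = -0.5736
  joint[4] = (3.6705, 0.9835) + 5.1 * (0.8192, -0.5736) = (3.6705 + 4.1777, 0.9835 + -2.9252) = (7.8482, -1.9417)
End effector: (7.8482, -1.9417)

Answer: 7.8482 -1.9417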